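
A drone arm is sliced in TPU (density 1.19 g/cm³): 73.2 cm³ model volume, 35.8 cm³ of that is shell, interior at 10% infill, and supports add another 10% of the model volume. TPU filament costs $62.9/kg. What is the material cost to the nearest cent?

Interior volume = 73.2 − 35.8 = 37.4 cm³.
Infill deposited = 0.10 × 37.4, so 3.74 cm³.
Support = 0.10 × 73.2, so 7.32 cm³.
Total printed volume = 35.8 + 3.74 + 7.32, so 46.86 cm³.
Mass: 46.86 × 1.19 → 55.7634 g.
Cost = 55.7634 g / 1000 × $62.9/kg = $3.51.

$3.51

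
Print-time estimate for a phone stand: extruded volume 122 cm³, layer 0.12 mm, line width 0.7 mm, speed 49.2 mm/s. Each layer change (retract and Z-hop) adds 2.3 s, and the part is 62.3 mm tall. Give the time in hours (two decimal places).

Line area = 0.12 × 0.7, so 0.084 mm².
Total extruded path = 122000/0.084 = 1452381 mm.
Extrusion time = 1452381 / 49.2 = 29519.9 s.
Layer count = ceil(62.3 / 0.12) = 520.
Non-print overhead = 520 × 2.3, so 1196 s.
Altogether 29519.9 + 1196 = 30715.9 s, i.e. 8.53 hours.

8.53 hours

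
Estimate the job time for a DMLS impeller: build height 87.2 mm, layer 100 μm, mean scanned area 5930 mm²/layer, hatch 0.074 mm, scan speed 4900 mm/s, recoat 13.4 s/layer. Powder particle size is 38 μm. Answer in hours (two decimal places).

7.21 hours

Layers = ⌈87.2/0.1⌉ = 872.
Per-layer scan distance = 5930 / 0.074, so 80135.1 mm.
Per-layer scan time: 80135.1 / 4900 → 16.3541 s.
Time per layer = 16.3541 + 13.4 = 29.7541 s.
872 layers × 29.7541 s/layer = 25945.5752 s, i.e. 7.21 hours.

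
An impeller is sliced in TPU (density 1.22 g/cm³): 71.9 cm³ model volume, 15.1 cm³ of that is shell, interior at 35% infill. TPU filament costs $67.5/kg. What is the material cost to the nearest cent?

$2.88

Infill region = 71.9 − 15.1, so 56.8 cm³.
Deposited infill = 0.35 × 56.8, so 19.88 cm³.
Total printed volume = 15.1 + 19.88, so 34.98 cm³.
Mass = 34.98 × 1.22 = 42.6756 g.
Cost = 42.6756 g / 1000 × $67.5/kg = $2.88.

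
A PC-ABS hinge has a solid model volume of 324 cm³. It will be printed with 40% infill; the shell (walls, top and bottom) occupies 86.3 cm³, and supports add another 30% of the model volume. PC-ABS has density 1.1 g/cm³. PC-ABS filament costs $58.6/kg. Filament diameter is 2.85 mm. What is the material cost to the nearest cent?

Infill region = 324 − 86.3 = 237.7 cm³.
Infill volume = 0.40 × 237.7, so 95.08 cm³.
Support = 0.30 × 324, so 97.2 cm³.
Total extruded: 86.3 + 95.08 + 97.2 → 278.58 cm³.
Mass = 278.58 × 1.1 = 306.438 g.
Cost = 306.438 g / 1000 × $58.6/kg = $17.96.

$17.96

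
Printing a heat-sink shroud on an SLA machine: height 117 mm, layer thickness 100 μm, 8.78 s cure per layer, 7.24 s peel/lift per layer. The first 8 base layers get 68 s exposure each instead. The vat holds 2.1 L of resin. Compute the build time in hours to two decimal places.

Layer count = ceil(117 / 0.1) = 1170.
Burn-in layers = 8 × (68 + 7.24), so 601.92 s.
Regular layers = 1162 × (8.78 + 7.24), so 18615.24 s.
Total = 601.92 + 18615.24 = 19217.16 s = 5.34 hours.

5.34 hours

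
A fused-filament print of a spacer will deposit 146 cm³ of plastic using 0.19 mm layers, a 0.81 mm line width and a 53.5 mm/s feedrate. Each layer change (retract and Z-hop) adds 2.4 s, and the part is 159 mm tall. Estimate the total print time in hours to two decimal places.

5.48 hours

Line area = 0.19 × 0.81, so 0.1539 mm².
Toolpath length = 146 cm³ / 0.1539 mm² = 146000 / 0.1539 = 948668 mm.
Extrusion time: 948668 / 53.5 → 17732.1 s.
Layer count = ceil(159 / 0.19) = 837.
Z-hop total: 837 × 2.4 → 2008.8 s.
Altogether 17732.1 + 2008.8 = 19740.9 s, i.e. 5.48 hours.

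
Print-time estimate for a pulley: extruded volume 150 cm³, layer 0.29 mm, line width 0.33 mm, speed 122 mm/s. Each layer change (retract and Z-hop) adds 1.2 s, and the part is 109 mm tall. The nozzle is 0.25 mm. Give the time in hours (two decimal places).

Line area: 0.29 × 0.33 → 0.0957 mm².
Total extruded path = 150000/0.0957 = 1567398.1 mm.
Print-move time = 1567398.1 / 122, so 12847.5 s.
Layer count = ceil(109 / 0.29) = 376.
Z-hop total = 376 × 1.2 = 451.2 s.
Total = 12847.5 + 451.2 = 13298.7 s = 3.69 hours.

3.69 hours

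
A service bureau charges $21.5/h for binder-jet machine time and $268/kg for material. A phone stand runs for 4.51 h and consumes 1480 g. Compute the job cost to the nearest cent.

Time charge: 21.5 × 4.51 → $96.965.
Feedstock cost = 268 × 1480/1000 = $396.64.
Total = 96.965 + 396.64 = 493.605 ≈ $493.61.

$493.61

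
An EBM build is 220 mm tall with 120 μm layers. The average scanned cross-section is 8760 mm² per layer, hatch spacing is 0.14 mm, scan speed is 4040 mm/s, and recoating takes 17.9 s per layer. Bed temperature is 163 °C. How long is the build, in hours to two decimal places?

17.01 hours

Layers = ⌈220/0.12⌉ = 1834.
Per-layer scan distance = 8760 / 0.14 = 62571.4 mm.
Beam time per layer = 62571.4 / 4040, so 15.488 s.
Time per layer = 15.488 + 17.9, so 33.388 s.
1834 layers × 33.388 s/layer = 61233.592 s, i.e. 17.01 hours.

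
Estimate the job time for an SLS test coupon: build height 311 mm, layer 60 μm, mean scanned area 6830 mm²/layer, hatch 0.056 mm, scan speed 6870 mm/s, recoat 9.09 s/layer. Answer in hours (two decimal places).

38.65 hours

Layer count = ceil(311 / 0.06) = 5184.
Scan path per layer = 6830 / 0.056 = 121964.3 mm.
Scan time per layer: 121964.3 / 6870 → 17.7532 s.
Time per layer = 17.7532 + 9.09 = 26.8432 s.
Total: 5184 × 26.8432 s = 139155.1488 s → 38.65 hours.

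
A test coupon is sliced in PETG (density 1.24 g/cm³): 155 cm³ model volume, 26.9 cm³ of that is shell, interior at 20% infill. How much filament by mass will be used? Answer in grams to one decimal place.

Interior volume: 155 − 26.9 → 128.1 cm³.
Deposited infill = 0.20 × 128.1, so 25.62 cm³.
Deposited volume = 26.9 + 25.62, so 52.52 cm³.
Mass: 52.52 × 1.24 → 65.1248 g.

65.1 g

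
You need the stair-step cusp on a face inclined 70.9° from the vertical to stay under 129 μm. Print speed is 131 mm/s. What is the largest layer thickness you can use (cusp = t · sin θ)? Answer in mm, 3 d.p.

0.137 mm

sin(70.9°) = 0.9449; t_max = 0.129/0.9449 = 0.137 mm.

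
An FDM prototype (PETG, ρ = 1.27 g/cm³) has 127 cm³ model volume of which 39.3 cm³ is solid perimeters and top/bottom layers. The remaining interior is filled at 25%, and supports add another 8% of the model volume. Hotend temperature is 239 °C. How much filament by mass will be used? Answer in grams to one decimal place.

Volume inside the shell = 127 − 39.3, so 87.7 cm³.
Infill volume: 0.25 × 87.7 → 21.925 cm³.
Support: 0.08 × 127 → 10.16 cm³.
Deposited volume = 39.3 + 21.925 + 10.16 = 71.385 cm³.
Mass = 71.385 × 1.27, so 90.65895 g.

90.7 g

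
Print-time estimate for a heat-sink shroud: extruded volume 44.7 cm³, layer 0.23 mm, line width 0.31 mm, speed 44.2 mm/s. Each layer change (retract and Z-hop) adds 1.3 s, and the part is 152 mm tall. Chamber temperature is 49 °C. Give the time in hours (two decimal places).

4.18 hours

Bead cross-section: 0.23 × 0.31 → 0.0713 mm².
Total extruded path = 44700/0.0713 = 626928.5 mm.
Time extruding = 626928.5 / 44.2 = 14183.9 s.
Layer count = ceil(152 / 0.23) = 661.
Z-hop total = 661 × 1.3 = 859.3 s.
Total = 14183.9 + 859.3 = 15043.2 s = 4.18 hours.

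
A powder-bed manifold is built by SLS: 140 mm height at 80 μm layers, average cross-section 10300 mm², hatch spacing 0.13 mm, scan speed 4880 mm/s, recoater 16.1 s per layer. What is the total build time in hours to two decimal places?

15.72 hours

Layer count = ceil(140 / 0.08) = 1750.
Hatch length per layer: 10300 / 0.13 → 79230.8 mm.
Laser time per layer = 79230.8 / 4880 = 16.2358 s.
Per-layer time = 16.2358 + 16.1 = 32.3358 s.
Total: 1750 × 32.3358 s = 56587.65 s → 15.72 hours.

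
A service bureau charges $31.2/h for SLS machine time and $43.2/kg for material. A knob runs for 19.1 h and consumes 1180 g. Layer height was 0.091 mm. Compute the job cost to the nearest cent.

Machine cost = 31.2 × 19.1 = $595.92.
Feedstock cost = 43.2 × 1180/1000 = $50.976.
Job cost: 595.92 + 50.976 = 646.896 ≈ $646.90.

$646.90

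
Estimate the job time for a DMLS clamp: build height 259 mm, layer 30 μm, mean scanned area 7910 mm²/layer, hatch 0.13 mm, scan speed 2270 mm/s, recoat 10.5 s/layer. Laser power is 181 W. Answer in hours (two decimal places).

89.47 hours

Layer count = ceil(259 / 0.03) = 8634.
Scan path per layer = 7910 / 0.13 = 60846.2 mm.
Per-layer scan time: 60846.2 / 2270 → 26.8045 s.
Time per layer = 26.8045 + 10.5 = 37.3045 s.
8634 layers × 37.3045 s/layer = 322087.053 s, i.e. 89.47 hours.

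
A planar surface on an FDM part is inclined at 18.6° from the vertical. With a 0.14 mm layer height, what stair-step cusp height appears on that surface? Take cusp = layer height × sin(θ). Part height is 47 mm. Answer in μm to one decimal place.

44.7 μm

Cusp = layer height × sin(18.6°) = 0.14 × 0.3190 = 0.04466 mm = 44.7 μm.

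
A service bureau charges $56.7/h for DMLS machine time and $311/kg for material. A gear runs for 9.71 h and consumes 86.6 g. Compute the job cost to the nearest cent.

Machine-time cost: 56.7 × 9.71 → $550.557.
Material charge: 311 × 86.6/1000 → $26.9326.
Job cost: 550.557 + 26.9326 = 577.4896 ≈ $577.49.

$577.49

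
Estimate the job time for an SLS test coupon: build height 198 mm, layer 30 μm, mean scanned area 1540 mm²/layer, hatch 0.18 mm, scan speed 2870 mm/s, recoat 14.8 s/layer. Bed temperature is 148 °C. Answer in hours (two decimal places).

Layer count = ceil(198 / 0.03) = 6600.
Scan path per layer = 1540 / 0.18, so 8555.6 mm.
Per-layer scan time = 8555.6 / 2870 = 2.981 s.
Per-layer time = 2.981 + 14.8, so 17.781 s.
Total: 6600 × 17.781 s = 117354.6 s → 32.60 hours.

32.60 hours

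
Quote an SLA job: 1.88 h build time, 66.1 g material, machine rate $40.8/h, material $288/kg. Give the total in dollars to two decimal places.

$95.74

Machine-time cost = 40.8 × 1.88 = $76.704.
Material cost = 288 × 66.1/1000 = $19.0368.
Job cost: 76.704 + 19.0368 = 95.7408 ≈ $95.74.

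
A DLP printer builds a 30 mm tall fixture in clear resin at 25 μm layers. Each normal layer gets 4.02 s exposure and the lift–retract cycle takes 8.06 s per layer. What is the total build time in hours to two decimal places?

4.03 hours

Layers = ⌈30/0.025⌉ = 1200.
Cycle time = 4.02 + 8.06, so 12.08 s.
Total = 1200 × 12.08 = 14496 s = 4.03 hours.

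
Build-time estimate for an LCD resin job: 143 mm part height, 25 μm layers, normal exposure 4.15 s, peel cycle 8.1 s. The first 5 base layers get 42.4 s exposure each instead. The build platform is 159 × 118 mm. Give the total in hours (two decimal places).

19.52 hours

Layer count = ceil(143 / 0.025) = 5720.
Base layers = 5 × (42.4 + 8.1) = 252.5 s.
Normal layers = 5715 × (4.15 + 8.1), so 70008.75 s.
Total = 252.5 + 70008.75 = 70261.25 s = 19.52 hours.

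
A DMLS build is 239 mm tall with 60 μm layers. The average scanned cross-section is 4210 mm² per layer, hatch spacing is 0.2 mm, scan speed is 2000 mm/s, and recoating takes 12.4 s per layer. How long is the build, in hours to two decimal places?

25.37 hours

Layer count = ceil(239 / 0.06) = 3984.
Per-layer scan distance = 4210 / 0.2 = 21050 mm.
Laser time per layer = 21050 / 2000, so 10.525 s.
Time per layer: 10.525 + 12.4 → 22.925 s.
3984 layers × 22.925 s/layer = 91333.2 s, i.e. 25.37 hours.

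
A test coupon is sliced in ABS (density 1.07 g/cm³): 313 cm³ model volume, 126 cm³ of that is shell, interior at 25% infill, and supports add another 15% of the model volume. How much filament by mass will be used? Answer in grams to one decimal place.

235.1 g

Interior volume = 313 − 126 = 187 cm³.
Deposited infill = 0.25 × 187, so 46.75 cm³.
Support = 0.15 × 313 = 46.95 cm³.
Deposited volume: 126 + 46.75 + 46.95 → 219.7 cm³.
Mass = 219.7 × 1.07, so 235.079 g.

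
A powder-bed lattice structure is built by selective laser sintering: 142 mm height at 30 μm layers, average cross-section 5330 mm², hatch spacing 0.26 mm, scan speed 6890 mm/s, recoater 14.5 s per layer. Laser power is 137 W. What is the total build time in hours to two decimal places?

22.98 hours

Layers = ⌈142/0.03⌉ = 4734.
Per-layer scan distance = 5330 / 0.26, so 20500 mm.
Laser time per layer: 20500 / 6890 → 2.9753 s.
Time per layer = 2.9753 + 14.5, so 17.4753 s.
4734 layers × 17.4753 s/layer = 82728.0702 s, i.e. 22.98 hours.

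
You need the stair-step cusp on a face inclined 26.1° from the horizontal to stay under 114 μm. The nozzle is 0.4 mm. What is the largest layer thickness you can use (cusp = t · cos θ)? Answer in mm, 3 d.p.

Layer height = cusp / cos(26.1°) = 0.114 / 0.8980 = 0.127 mm.

0.127 mm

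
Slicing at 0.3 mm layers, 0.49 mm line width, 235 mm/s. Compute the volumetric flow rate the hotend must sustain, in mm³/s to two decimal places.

34.55

Bead cross-section: 0.3 × 0.49 → 0.147 mm².
Volumetric flow = 235 × 0.147 = 34.55 mm³/s.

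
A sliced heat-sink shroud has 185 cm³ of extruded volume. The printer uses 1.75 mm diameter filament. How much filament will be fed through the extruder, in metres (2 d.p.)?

Cross-section of 1.75 mm filament: π·(1.75/2)² = 2.4053 mm².
Length = 185 cm³ / 2.4053 mm² = 185000 / 2.4053 = 76913.48 mm = 76.91 m.

76.91 m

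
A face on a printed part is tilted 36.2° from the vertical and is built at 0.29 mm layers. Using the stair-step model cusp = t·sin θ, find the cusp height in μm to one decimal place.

h_c = t·sin θ = 0.29 × 0.5906 = 0.171274 mm (171.3 μm).

171.3 μm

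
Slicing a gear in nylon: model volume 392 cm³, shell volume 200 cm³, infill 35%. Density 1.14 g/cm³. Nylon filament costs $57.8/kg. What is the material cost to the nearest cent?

$17.61

Volume inside the shell = 392 − 200, so 192 cm³.
Infill volume: 0.35 × 192 → 67.2 cm³.
Deposited volume: 200 + 67.2 → 267.2 cm³.
Mass = 267.2 × 1.14, so 304.608 g.
At $57.8/kg: 304.608/1000 × 57.8 = $17.61.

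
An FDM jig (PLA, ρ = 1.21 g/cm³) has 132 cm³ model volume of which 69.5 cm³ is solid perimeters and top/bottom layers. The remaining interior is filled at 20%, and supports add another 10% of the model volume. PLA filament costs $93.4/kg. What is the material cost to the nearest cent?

Interior volume: 132 − 69.5 → 62.5 cm³.
Infill deposited = 0.20 × 62.5 = 12.5 cm³.
Support: 0.10 × 132 → 13.2 cm³.
Total extruded = 69.5 + 12.5 + 13.2 = 95.2 cm³.
Mass: 95.2 × 1.21 → 115.192 g.
Cost = 115.192 g / 1000 × $93.4/kg = $10.76.

$10.76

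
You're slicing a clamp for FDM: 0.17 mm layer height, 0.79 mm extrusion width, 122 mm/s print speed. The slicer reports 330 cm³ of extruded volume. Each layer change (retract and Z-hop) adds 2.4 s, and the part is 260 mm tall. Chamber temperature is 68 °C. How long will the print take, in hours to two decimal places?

6.61 hours

Extrusion cross-section = 0.17 × 0.79 = 0.1343 mm².
Path length: 330000 mm³ / 0.1343 mm² → 2457185.4 mm.
Print-move time: 2457185.4 / 122 → 20140.9 s.
Layer count = ceil(260 / 0.17) = 1530.
Z-hop total = 1530 × 2.4, so 3672 s.
Total = 20140.9 + 3672 = 23812.9 s = 6.61 hours.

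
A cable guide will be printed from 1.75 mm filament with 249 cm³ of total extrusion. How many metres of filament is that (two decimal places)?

103.52 m

Filament cross-section = π × (1.75/2)² = 2.4053 mm².
L = 249000 mm³ / 2.4053 mm² = 103521.39 mm, i.e. 103.52 m.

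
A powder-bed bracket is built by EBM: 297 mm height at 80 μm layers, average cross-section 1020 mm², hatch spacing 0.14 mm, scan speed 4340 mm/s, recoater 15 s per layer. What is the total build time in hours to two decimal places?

17.20 hours

Layers = ⌈297/0.08⌉ = 3713.
Scan path per layer = 1020 / 0.14 = 7285.7 mm.
Per-layer scan time = 7285.7 / 4340, so 1.6787 s.
Time per layer = 1.6787 + 15, so 16.6787 s.
Build time = 3713 × 16.6787 = 61928.0131 s = 17.20 hours.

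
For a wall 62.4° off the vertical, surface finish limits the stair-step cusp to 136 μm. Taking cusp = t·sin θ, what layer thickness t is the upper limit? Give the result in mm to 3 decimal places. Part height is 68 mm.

Layer height = cusp / sin(62.4°) = 0.136 / 0.8862 = 0.153 mm.

0.153 mm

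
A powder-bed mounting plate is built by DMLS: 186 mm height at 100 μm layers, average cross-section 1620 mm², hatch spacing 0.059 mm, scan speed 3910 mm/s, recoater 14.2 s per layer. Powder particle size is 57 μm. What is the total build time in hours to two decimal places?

Layers = ⌈186/0.1⌉ = 1860.
Hatch length per layer = 1620 / 0.059 = 27457.6 mm.
Laser time per layer = 27457.6 / 3910 = 7.0224 s.
Per-layer time: 7.0224 + 14.2 → 21.2224 s.
Build time = 1860 × 21.2224 = 39473.664 s = 10.96 hours.

10.96 hours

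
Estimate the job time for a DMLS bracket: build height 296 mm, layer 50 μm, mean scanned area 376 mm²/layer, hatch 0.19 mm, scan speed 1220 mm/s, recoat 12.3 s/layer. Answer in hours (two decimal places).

Layer count = ceil(296 / 0.05) = 5920.
Scan path per layer: 376 / 0.19 → 1978.9 mm.
Laser time per layer = 1978.9 / 1220, so 1.622 s.
Layer cycle = 1.622 + 12.3 = 13.922 s.
5920 layers × 13.922 s/layer = 82418.24 s, i.e. 22.89 hours.

22.89 hours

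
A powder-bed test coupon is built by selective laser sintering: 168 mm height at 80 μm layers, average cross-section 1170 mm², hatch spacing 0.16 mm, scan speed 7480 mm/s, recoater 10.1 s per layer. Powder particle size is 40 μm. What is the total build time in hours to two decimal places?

Layer count = ceil(168 / 0.08) = 2100.
Hatch length per layer = 1170 / 0.16, so 7312.5 mm.
Per-layer scan time: 7312.5 / 7480 → 0.9776 s.
Layer cycle = 0.9776 + 10.1, so 11.0776 s.
2100 layers × 11.0776 s/layer = 23262.96 s, i.e. 6.46 hours.

6.46 hours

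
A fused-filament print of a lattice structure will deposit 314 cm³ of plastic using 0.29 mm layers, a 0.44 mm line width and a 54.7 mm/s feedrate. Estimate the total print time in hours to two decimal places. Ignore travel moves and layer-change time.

Bead cross-section: 0.29 × 0.44 → 0.1276 mm².
Path length: 314000 mm³ / 0.1276 mm² → 2460815 mm.
Time extruding = 2460815 / 54.7 = 44987.5 s.
Converting: 44987.5 s = 12.50 hours.

12.50 hours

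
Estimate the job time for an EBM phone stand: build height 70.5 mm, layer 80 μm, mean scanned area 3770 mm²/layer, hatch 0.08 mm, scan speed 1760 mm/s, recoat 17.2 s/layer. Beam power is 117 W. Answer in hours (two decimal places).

Number of layers: 70.5 / 0.08 → 882 (rounded up).
Hatch length per layer: 3770 / 0.08 → 47125 mm.
Per-layer scan time = 47125 / 1760 = 26.7756 s.
Per-layer time = 26.7756 + 17.2, so 43.9756 s.
882 layers × 43.9756 s/layer = 38786.4792 s, i.e. 10.77 hours.

10.77 hours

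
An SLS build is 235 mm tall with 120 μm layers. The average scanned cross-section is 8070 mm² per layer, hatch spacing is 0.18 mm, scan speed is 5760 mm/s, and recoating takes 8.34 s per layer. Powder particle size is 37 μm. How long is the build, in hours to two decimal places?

8.77 hours

Layer count = ceil(235 / 0.12) = 1959.
Scan path per layer = 8070 / 0.18 = 44833.3 mm.
Scan time per layer = 44833.3 / 5760, so 7.7836 s.
Time per layer = 7.7836 + 8.34, so 16.1236 s.
Build time = 1959 × 16.1236 = 31586.1324 s = 8.77 hours.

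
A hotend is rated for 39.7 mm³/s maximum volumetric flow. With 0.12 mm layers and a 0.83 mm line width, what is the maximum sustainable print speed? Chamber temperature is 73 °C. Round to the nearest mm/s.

399 mm/s

A: 0.12 × 0.83 → 0.0996 mm².
v_max = Q/A = 39.7/0.0996 = 398.59 mm/s → 399 mm/s.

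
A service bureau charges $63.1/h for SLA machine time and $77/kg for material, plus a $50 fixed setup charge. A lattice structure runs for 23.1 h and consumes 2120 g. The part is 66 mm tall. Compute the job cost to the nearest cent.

Machine-time cost = 63.1 × 23.1, so $1457.61.
Feedstock cost: 77 × 2120/1000 → $163.24.
Total = 1457.61 + 163.24 + 50 = $1670.85.

$1670.85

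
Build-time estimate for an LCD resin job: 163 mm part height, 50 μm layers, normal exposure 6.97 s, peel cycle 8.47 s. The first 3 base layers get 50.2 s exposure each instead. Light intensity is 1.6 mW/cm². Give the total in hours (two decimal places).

14.02 hours

Layer count = ceil(163 / 0.05) = 3260.
Base layers = 3 × (50.2 + 8.47), so 176.01 s.
Normal layers: 3257 × (6.97 + 8.47) → 50288.08 s.
Total = 176.01 + 50288.08 = 50464.09 s = 14.02 hours.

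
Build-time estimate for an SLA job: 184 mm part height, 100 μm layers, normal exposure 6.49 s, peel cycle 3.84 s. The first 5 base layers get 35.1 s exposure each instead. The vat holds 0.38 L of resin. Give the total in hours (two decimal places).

Number of layers: 184 / 0.1 → 1840 (rounded up).
Burn-in layers = 5 × (35.1 + 3.84) = 194.7 s.
Regular layers = 1835 × (6.49 + 3.84), so 18955.55 s.
Total = 194.7 + 18955.55 = 19150.25 s = 5.32 hours.

5.32 hours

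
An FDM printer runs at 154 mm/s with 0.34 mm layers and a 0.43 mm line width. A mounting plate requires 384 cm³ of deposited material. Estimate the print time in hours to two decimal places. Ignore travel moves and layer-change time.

Line area: 0.34 × 0.43 → 0.1462 mm².
Toolpath length = 384 cm³ / 0.1462 mm² = 384000 / 0.1462 = 2626539 mm.
Time extruding: 2626539 / 154 → 17055.4 s.
That's 17055.4 s → 4.74 hours.

4.74 hours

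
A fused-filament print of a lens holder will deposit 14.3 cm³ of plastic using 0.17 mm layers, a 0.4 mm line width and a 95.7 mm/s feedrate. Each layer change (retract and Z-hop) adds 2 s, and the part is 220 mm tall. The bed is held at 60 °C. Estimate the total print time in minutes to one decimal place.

Bead cross-section = 0.17 × 0.4, so 0.068 mm².
Path length: 14300 mm³ / 0.068 mm² → 210294.1 mm.
Time extruding = 210294.1 / 95.7 = 2197.4 s.
Layers = ⌈220/0.17⌉ = 1295.
Z-hop total: 1295 × 2 → 2590 s.
Total = 2197.4 + 2590 = 4787.4 s = 79.8 minutes.

79.8 minutes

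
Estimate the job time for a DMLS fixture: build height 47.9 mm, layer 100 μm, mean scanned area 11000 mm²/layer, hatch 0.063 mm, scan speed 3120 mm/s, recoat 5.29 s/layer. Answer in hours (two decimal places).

Layers = ⌈47.9/0.1⌉ = 479.
Hatch length per layer = 11000 / 0.063 = 174603.2 mm.
Scan time per layer: 174603.2 / 3120 → 55.9626 s.
Per-layer time = 55.9626 + 5.29, so 61.2526 s.
Build time = 479 × 61.2526 = 29339.9954 s = 8.15 hours.

8.15 hours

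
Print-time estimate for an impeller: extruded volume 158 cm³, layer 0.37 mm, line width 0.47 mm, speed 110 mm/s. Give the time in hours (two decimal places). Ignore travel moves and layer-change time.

Line area = 0.37 × 0.47 = 0.1739 mm².
Path length: 158000 mm³ / 0.1739 mm² → 908568.1 mm.
Time extruding = 908568.1 / 110, so 8259.7 s.
Converting: 8259.7 s = 2.29 hours.

2.29 hours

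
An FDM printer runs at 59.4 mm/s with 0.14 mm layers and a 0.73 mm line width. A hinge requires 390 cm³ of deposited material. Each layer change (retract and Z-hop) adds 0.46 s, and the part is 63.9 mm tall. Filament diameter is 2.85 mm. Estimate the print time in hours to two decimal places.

Line area = 0.14 × 0.73 = 0.1022 mm².
Toolpath length = 390 cm³ / 0.1022 mm² = 390000 / 0.1022 = 3816047 mm.
Extrusion time = 3816047 / 59.4, so 64243.2 s.
Layers = ⌈63.9/0.14⌉ = 457.
Non-print overhead = 457 × 0.46, so 210.22 s.
Altogether 64243.2 + 210.22 = 64453.42 s, i.e. 17.90 hours.

17.90 hours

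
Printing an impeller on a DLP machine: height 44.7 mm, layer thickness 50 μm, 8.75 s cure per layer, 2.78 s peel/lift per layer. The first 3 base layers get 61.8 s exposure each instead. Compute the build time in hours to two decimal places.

2.91 hours

Layer count = ceil(44.7 / 0.05) = 894.
Bottom layers: 3 × (61.8 + 2.78) → 193.74 s.
Regular layers: 891 × (8.75 + 2.78) → 10273.23 s.
Total = 193.74 + 10273.23 = 10466.97 s = 2.91 hours.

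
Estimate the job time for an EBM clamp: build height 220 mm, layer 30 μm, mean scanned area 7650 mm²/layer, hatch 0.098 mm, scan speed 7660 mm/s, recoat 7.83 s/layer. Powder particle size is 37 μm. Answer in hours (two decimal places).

Layer count = ceil(220 / 0.03) = 7334.
Scan path per layer = 7650 / 0.098, so 78061.2 mm.
Scan time per layer: 78061.2 / 7660 → 10.1908 s.
Layer cycle: 10.1908 + 7.83 → 18.0208 s.
Build time = 7334 × 18.0208 = 132164.5472 s = 36.71 hours.

36.71 hours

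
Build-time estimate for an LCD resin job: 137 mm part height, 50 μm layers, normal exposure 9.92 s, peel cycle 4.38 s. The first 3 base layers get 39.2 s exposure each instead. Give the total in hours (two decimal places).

10.91 hours

Layer count = ceil(137 / 0.05) = 2740.
Burn-in layers: 3 × (39.2 + 4.38) → 130.74 s.
Normal layers: 2737 × (9.92 + 4.38) → 39139.1 s.
Total = 130.74 + 39139.1 = 39269.84 s = 10.91 hours.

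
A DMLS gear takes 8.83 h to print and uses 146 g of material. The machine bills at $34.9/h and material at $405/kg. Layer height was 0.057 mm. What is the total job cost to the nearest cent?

Time charge = 34.9 × 8.83, so $308.167.
Material cost: 405 × 146/1000 → $59.13.
Job cost: 308.167 + 59.13 = 367.297 ≈ $367.30.

$367.30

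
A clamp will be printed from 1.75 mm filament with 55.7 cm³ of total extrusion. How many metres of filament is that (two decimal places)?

Cross-section of 1.75 mm filament: π·(1.75/2)² = 2.4053 mm².
L = 55700 mm³ / 2.4053 mm² = 23157.19 mm, i.e. 23.16 m.

23.16 m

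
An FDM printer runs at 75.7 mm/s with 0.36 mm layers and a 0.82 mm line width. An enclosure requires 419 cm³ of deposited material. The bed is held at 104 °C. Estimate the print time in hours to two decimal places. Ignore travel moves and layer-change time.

5.21 hours

Extrusion cross-section = 0.36 × 0.82 = 0.2952 mm².
Path length: 419000 mm³ / 0.2952 mm² → 1419376.7 mm.
Print-move time = 1419376.7 / 75.7 = 18750 s.
That's 18750 s → 5.21 hours.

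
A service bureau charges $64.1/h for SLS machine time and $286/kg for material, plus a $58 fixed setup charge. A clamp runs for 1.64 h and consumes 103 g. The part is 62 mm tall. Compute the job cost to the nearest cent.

Machine-time cost = 64.1 × 1.64 = $105.124.
Material charge = 286 × 103/1000, so $29.458.
Adding setup: 105.124 + 29.458 + 58 → 192.582 ≈ $192.58.

$192.58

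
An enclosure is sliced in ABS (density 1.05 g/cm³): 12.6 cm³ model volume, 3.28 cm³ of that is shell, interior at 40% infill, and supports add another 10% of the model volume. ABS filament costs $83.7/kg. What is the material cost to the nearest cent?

$0.73

Interior volume: 12.6 − 3.28 → 9.32 cm³.
Infill deposited: 0.40 × 9.32 → 3.728 cm³.
Support = 0.10 × 12.6 = 1.26 cm³.
Total printed volume: 3.28 + 3.728 + 1.26 → 8.268 cm³.
Mass = 8.268 × 1.05 = 8.6814 g.
At $83.7/kg: 8.6814/1000 × 83.7 = $0.73.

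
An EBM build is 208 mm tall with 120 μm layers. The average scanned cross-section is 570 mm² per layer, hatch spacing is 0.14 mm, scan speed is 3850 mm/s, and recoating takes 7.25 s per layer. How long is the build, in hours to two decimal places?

Layers = ⌈208/0.12⌉ = 1734.
Scan path per layer = 570 / 0.14 = 4071.4 mm.
Beam time per layer = 4071.4 / 3850, so 1.0575 s.
Per-layer time: 1.0575 + 7.25 → 8.3075 s.
1734 layers × 8.3075 s/layer = 14405.205 s, i.e. 4.00 hours.

4.00 hours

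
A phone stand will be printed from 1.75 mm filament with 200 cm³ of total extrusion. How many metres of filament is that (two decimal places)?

Cross-section of 1.75 mm filament: π·(1.75/2)² = 2.4053 mm².
Length = 200 cm³ / 2.4053 mm² = 200000 / 2.4053 = 83149.71 mm = 83.15 m.

83.15 m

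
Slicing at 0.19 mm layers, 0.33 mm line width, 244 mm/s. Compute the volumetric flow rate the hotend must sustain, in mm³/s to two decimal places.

A: 0.19 × 0.33 → 0.0627 mm².
Q = v·A = 244 × 0.0627 = 15.30 mm³/s.

15.30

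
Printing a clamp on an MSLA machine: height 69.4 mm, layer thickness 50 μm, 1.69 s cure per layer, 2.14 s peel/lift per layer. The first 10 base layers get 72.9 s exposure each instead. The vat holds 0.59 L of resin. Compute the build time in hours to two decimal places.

Number of layers: 69.4 / 0.05 → 1388 (rounded up).
Bottom layers = 10 × (72.9 + 2.14) = 750.4 s.
Regular layers: 1378 × (1.69 + 2.14) → 5277.74 s.
Sum: 750.4 + 5277.74 = 6028.14 s → 1.67 hours.

1.67 hours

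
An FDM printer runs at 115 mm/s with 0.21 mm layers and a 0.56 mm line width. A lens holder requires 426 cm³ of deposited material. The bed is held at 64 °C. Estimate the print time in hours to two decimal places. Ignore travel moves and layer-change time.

Extrusion cross-section = 0.21 × 0.56, so 0.1176 mm².
Path length: 426000 mm³ / 0.1176 mm² → 3622449 mm.
Extrusion time: 3622449 / 115 → 31499.6 s.
In the requested units: 31499.6 s = 8.75 hours.

8.75 hours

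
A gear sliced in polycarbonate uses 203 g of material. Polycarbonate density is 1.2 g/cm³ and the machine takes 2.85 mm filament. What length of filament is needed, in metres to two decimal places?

Volume = 203 g / 1.2 g·cm⁻³ = 169.1667 cm³ = 169166.7 mm³.
Filament cross-section = π × (2.85/2)² = 6.3794 mm².
L = V/A = 169166.7/6.3794 = 26517.65 mm → 26.52 m.

26.52 m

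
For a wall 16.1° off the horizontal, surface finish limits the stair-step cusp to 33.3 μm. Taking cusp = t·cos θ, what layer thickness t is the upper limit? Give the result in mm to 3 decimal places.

0.035 mm

Layer height = cusp / cos(16.1°) = 0.0333 / 0.9608 = 0.035 mm.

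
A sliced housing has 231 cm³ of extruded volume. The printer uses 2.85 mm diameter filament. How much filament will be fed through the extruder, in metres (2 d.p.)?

Filament cross-section = π × (2.85/2)² = 6.3794 mm².
Length = 231 cm³ / 6.3794 mm² = 231000 / 6.3794 = 36210.3 mm = 36.21 m.

36.21 m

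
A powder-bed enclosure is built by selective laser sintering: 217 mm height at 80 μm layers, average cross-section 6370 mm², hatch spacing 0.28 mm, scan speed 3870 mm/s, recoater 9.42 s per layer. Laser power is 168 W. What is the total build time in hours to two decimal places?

11.53 hours

Layers = ⌈217/0.08⌉ = 2713.
Per-layer scan distance: 6370 / 0.28 → 22750 mm.
Laser time per layer = 22750 / 3870, so 5.8786 s.
Time per layer: 5.8786 + 9.42 → 15.2986 s.
Total: 2713 × 15.2986 s = 41505.1018 s → 11.53 hours.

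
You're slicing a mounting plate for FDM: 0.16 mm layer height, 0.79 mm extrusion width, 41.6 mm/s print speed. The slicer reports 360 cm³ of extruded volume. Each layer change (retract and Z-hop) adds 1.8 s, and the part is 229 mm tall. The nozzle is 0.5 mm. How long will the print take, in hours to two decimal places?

Line area: 0.16 × 0.79 → 0.1264 mm².
Toolpath length = 360 cm³ / 0.1264 mm² = 360000 / 0.1264 = 2848101.3 mm.
Print-move time = 2848101.3 / 41.6, so 68464 s.
Number of layers: 229 / 0.16 → 1432 (rounded up).
Non-print overhead: 1432 × 1.8 → 2577.6 s.
Altogether 68464 + 2577.6 = 71041.6 s, i.e. 19.73 hours.

19.73 hours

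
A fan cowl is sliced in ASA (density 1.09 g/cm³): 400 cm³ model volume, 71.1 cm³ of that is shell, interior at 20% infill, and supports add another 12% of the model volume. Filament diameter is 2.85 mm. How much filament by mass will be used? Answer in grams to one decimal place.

201.5 g

Infill region = 400 − 71.1, so 328.9 cm³.
Infill volume = 0.20 × 328.9 = 65.78 cm³.
Support = 0.12 × 400, so 48 cm³.
Total printed volume: 71.1 + 65.78 + 48 → 184.88 cm³.
Mass = 184.88 × 1.09 = 201.5192 g.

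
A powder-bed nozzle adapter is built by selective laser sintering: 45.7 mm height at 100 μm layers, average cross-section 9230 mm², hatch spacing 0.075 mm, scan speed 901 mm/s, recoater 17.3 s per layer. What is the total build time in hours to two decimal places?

19.54 hours

Layer count = ceil(45.7 / 0.1) = 457.
Scan path per layer = 9230 / 0.075, so 123066.7 mm.
Scan time per layer = 123066.7 / 901, so 136.589 s.
Layer cycle = 136.589 + 17.3, so 153.889 s.
Build time = 457 × 153.889 = 70327.273 s = 19.54 hours.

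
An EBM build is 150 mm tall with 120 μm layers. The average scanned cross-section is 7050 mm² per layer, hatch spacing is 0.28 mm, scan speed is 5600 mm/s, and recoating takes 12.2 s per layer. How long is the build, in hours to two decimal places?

5.80 hours

Number of layers: 150 / 0.12 → 1250 (rounded up).
Scan path per layer = 7050 / 0.28, so 25178.6 mm.
Per-layer scan time = 25178.6 / 5600 = 4.4962 s.
Layer cycle = 4.4962 + 12.2, so 16.6962 s.
Build time = 1250 × 16.6962 = 20870.25 s = 5.80 hours.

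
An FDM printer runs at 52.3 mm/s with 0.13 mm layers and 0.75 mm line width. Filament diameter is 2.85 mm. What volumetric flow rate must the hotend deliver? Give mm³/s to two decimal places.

A = 0.13 × 0.75, so 0.0975 mm².
Volumetric flow = 52.3 × 0.0975 = 5.10 mm³/s.

5.10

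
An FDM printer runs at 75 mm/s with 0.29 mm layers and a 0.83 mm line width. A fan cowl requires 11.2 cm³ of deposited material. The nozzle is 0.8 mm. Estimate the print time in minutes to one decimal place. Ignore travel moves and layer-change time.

10.3 minutes

Line area = 0.29 × 0.83 = 0.2407 mm².
Total extruded path = 11200/0.2407 = 46531 mm.
Time extruding: 46531 / 75 → 620.4 s.
That's 620.4 s → 10.3 minutes.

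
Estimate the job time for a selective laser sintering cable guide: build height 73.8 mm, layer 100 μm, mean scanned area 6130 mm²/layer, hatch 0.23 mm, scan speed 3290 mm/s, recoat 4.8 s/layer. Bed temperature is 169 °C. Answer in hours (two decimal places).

Layers = ⌈73.8/0.1⌉ = 738.
Scan path per layer = 6130 / 0.23, so 26652.2 mm.
Laser time per layer = 26652.2 / 3290 = 8.101 s.
Time per layer = 8.101 + 4.8, so 12.901 s.
738 layers × 12.901 s/layer = 9520.938 s, i.e. 2.64 hours.

2.64 hours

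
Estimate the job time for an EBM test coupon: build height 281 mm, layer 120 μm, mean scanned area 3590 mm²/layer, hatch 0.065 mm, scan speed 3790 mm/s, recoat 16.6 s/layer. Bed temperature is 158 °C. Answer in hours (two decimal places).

20.28 hours

Layers = ⌈281/0.12⌉ = 2342.
Per-layer scan distance: 3590 / 0.065 → 55230.8 mm.
Per-layer scan time = 55230.8 / 3790 = 14.5728 s.
Time per layer = 14.5728 + 16.6, so 31.1728 s.
Total: 2342 × 31.1728 s = 73006.6976 s → 20.28 hours.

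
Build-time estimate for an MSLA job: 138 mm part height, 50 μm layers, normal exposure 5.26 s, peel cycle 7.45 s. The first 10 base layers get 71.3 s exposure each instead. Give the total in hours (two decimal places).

Number of layers: 138 / 0.05 → 2760 (rounded up).
Burn-in layers: 10 × (71.3 + 7.45) → 787.5 s.
Remaining layers = 2750 × (5.26 + 7.45) = 34952.5 s.
Sum: 787.5 + 34952.5 = 35740 s → 9.93 hours.

9.93 hours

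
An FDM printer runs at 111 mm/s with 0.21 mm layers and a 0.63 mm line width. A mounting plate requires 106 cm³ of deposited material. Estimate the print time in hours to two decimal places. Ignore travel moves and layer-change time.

2.01 hours

Line area: 0.21 × 0.63 → 0.1323 mm².
Total extruded path = 106000/0.1323 = 801209.4 mm.
Extrusion time = 801209.4 / 111, so 7218.1 s.
7218.1 s = 2.01 hours.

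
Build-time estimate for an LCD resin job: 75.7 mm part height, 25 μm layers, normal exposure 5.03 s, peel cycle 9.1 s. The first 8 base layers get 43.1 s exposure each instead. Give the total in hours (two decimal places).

Number of layers: 75.7 / 0.025 → 3028 (rounded up).
Burn-in layers = 8 × (43.1 + 9.1), so 417.6 s.
Normal layers = 3020 × (5.03 + 9.1), so 42672.6 s.
Total = 417.6 + 42672.6 = 43090.2 s = 11.97 hours.

11.97 hours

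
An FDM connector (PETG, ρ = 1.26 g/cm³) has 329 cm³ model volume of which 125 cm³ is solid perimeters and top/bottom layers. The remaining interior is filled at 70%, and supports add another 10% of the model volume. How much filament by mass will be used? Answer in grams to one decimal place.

378.9 g

Infill region = 329 − 125, so 204 cm³.
Deposited infill = 0.70 × 204, so 142.8 cm³.
Support = 0.10 × 329 = 32.9 cm³.
Total extruded = 125 + 142.8 + 32.9 = 300.7 cm³.
Mass = 300.7 × 1.26, so 378.882 g.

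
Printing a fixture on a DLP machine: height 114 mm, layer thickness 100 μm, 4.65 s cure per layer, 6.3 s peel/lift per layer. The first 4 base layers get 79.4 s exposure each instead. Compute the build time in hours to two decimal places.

Number of layers: 114 / 0.1 → 1140 (rounded up).
Base layers = 4 × (79.4 + 6.3) = 342.8 s.
Normal layers = 1136 × (4.65 + 6.3) = 12439.2 s.
Total = 342.8 + 12439.2 = 12782 s = 3.55 hours.

3.55 hours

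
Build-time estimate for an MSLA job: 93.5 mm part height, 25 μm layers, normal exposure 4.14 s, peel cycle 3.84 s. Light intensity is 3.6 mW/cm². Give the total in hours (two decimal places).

Layer count = ceil(93.5 / 0.025) = 3740.
Each layer takes = 4.14 + 3.84, so 7.98 s.
Total = 3740 × 7.98 = 29845.2 s = 8.29 hours.

8.29 hours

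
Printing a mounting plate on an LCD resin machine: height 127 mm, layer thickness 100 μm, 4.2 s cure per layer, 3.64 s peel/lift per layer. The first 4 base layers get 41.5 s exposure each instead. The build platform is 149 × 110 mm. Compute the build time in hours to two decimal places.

Number of layers: 127 / 0.1 → 1270 (rounded up).
Bottom layers: 4 × (41.5 + 3.64) → 180.56 s.
Remaining layers: 1266 × (4.2 + 3.64) → 9925.44 s.
Total = 180.56 + 9925.44 = 10106 s = 2.81 hours.

2.81 hours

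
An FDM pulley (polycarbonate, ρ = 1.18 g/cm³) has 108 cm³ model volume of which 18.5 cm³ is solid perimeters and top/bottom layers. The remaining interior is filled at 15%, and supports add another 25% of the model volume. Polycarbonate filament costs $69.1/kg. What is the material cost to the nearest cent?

Infill region: 108 − 18.5 → 89.5 cm³.
Deposited infill = 0.15 × 89.5, so 13.425 cm³.
Support: 0.25 × 108 → 27 cm³.
Total printed volume = 18.5 + 13.425 + 27, so 58.925 cm³.
Mass: 58.925 × 1.18 → 69.5315 g.
At $69.1/kg: 69.5315/1000 × 69.1 = $4.80.

$4.80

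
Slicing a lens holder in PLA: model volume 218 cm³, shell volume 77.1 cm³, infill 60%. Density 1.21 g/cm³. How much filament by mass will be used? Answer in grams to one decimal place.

Volume inside the shell: 218 − 77.1 → 140.9 cm³.
Infill volume = 0.60 × 140.9, so 84.54 cm³.
Total extruded = 77.1 + 84.54 = 161.64 cm³.
Mass = 161.64 × 1.21 = 195.5844 g.

195.6 g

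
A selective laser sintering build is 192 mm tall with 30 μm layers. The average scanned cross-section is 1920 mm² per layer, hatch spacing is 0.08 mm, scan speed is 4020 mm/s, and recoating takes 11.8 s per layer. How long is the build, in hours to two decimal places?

31.59 hours

Layer count = ceil(192 / 0.03) = 6400.
Scan path per layer = 1920 / 0.08 = 24000 mm.
Scan time per layer = 24000 / 4020 = 5.9701 s.
Per-layer time = 5.9701 + 11.8, so 17.7701 s.
Total: 6400 × 17.7701 s = 113728.64 s → 31.59 hours.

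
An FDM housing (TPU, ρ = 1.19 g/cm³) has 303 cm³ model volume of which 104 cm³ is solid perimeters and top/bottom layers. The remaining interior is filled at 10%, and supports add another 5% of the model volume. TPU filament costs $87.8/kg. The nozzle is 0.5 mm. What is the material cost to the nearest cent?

$14.53

Infill region = 303 − 104 = 199 cm³.
Infill deposited = 0.10 × 199 = 19.9 cm³.
Support = 0.05 × 303, so 15.15 cm³.
Total printed volume = 104 + 19.9 + 15.15, so 139.05 cm³.
Mass = 139.05 × 1.19, so 165.4695 g.
At $87.8/kg: 165.4695/1000 × 87.8 = $14.53.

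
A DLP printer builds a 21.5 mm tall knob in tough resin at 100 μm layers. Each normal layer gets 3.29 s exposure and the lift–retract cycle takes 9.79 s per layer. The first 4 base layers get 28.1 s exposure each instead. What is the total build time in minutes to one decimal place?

Layers = ⌈21.5/0.1⌉ = 215.
Burn-in layers = 4 × (28.1 + 9.79), so 151.56 s.
Remaining layers = 211 × (3.29 + 9.79), so 2759.88 s.
Sum: 151.56 + 2759.88 = 2911.44 s → 48.5 minutes.

48.5 minutes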